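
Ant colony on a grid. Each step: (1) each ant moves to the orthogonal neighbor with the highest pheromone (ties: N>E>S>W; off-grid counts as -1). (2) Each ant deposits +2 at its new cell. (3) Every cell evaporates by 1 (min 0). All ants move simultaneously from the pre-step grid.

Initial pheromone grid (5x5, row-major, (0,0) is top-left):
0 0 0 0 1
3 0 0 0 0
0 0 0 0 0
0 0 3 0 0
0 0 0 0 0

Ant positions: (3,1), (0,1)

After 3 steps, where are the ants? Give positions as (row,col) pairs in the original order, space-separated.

Step 1: ant0:(3,1)->E->(3,2) | ant1:(0,1)->E->(0,2)
  grid max=4 at (3,2)
Step 2: ant0:(3,2)->N->(2,2) | ant1:(0,2)->E->(0,3)
  grid max=3 at (3,2)
Step 3: ant0:(2,2)->S->(3,2) | ant1:(0,3)->E->(0,4)
  grid max=4 at (3,2)

(3,2) (0,4)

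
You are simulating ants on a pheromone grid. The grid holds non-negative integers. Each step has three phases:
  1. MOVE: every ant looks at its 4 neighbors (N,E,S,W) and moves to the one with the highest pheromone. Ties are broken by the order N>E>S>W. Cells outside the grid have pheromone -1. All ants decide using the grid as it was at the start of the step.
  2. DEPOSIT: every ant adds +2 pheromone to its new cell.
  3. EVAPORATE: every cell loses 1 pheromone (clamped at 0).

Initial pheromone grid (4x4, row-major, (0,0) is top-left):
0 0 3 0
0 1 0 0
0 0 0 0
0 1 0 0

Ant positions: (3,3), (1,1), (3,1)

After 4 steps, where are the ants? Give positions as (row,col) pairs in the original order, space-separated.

Step 1: ant0:(3,3)->N->(2,3) | ant1:(1,1)->N->(0,1) | ant2:(3,1)->N->(2,1)
  grid max=2 at (0,2)
Step 2: ant0:(2,3)->N->(1,3) | ant1:(0,1)->E->(0,2) | ant2:(2,1)->N->(1,1)
  grid max=3 at (0,2)
Step 3: ant0:(1,3)->N->(0,3) | ant1:(0,2)->E->(0,3) | ant2:(1,1)->N->(0,1)
  grid max=3 at (0,3)
Step 4: ant0:(0,3)->W->(0,2) | ant1:(0,3)->W->(0,2) | ant2:(0,1)->E->(0,2)
  grid max=7 at (0,2)

(0,2) (0,2) (0,2)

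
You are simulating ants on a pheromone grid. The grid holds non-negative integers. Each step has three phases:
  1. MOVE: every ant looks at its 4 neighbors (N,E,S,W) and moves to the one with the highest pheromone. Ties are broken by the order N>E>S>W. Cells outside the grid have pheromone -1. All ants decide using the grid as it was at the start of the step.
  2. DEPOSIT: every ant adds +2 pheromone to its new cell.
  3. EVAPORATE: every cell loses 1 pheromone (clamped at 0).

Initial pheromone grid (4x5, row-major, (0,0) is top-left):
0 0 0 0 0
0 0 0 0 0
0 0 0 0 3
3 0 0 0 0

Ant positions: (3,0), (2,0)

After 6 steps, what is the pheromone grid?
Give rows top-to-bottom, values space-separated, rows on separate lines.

After step 1: ants at (2,0),(3,0)
  0 0 0 0 0
  0 0 0 0 0
  1 0 0 0 2
  4 0 0 0 0
After step 2: ants at (3,0),(2,0)
  0 0 0 0 0
  0 0 0 0 0
  2 0 0 0 1
  5 0 0 0 0
After step 3: ants at (2,0),(3,0)
  0 0 0 0 0
  0 0 0 0 0
  3 0 0 0 0
  6 0 0 0 0
After step 4: ants at (3,0),(2,0)
  0 0 0 0 0
  0 0 0 0 0
  4 0 0 0 0
  7 0 0 0 0
After step 5: ants at (2,0),(3,0)
  0 0 0 0 0
  0 0 0 0 0
  5 0 0 0 0
  8 0 0 0 0
After step 6: ants at (3,0),(2,0)
  0 0 0 0 0
  0 0 0 0 0
  6 0 0 0 0
  9 0 0 0 0

0 0 0 0 0
0 0 0 0 0
6 0 0 0 0
9 0 0 0 0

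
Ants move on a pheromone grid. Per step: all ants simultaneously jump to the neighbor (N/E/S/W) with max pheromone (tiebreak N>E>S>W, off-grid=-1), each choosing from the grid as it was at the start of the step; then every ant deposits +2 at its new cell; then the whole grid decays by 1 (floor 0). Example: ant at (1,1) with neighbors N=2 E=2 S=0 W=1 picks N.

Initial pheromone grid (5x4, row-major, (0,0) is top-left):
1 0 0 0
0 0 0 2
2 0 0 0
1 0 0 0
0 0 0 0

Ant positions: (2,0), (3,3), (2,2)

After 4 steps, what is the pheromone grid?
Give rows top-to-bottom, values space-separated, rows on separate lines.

After step 1: ants at (3,0),(2,3),(1,2)
  0 0 0 0
  0 0 1 1
  1 0 0 1
  2 0 0 0
  0 0 0 0
After step 2: ants at (2,0),(1,3),(1,3)
  0 0 0 0
  0 0 0 4
  2 0 0 0
  1 0 0 0
  0 0 0 0
After step 3: ants at (3,0),(0,3),(0,3)
  0 0 0 3
  0 0 0 3
  1 0 0 0
  2 0 0 0
  0 0 0 0
After step 4: ants at (2,0),(1,3),(1,3)
  0 0 0 2
  0 0 0 6
  2 0 0 0
  1 0 0 0
  0 0 0 0

0 0 0 2
0 0 0 6
2 0 0 0
1 0 0 0
0 0 0 0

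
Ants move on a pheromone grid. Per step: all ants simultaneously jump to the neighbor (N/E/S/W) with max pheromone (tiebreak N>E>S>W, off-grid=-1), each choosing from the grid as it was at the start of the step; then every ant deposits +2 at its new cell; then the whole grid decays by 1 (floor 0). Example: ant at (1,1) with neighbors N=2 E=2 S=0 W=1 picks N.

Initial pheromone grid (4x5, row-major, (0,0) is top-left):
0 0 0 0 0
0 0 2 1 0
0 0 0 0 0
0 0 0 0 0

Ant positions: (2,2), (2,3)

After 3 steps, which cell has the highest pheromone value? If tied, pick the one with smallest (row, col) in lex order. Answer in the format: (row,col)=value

Step 1: ant0:(2,2)->N->(1,2) | ant1:(2,3)->N->(1,3)
  grid max=3 at (1,2)
Step 2: ant0:(1,2)->E->(1,3) | ant1:(1,3)->W->(1,2)
  grid max=4 at (1,2)
Step 3: ant0:(1,3)->W->(1,2) | ant1:(1,2)->E->(1,3)
  grid max=5 at (1,2)
Final grid:
  0 0 0 0 0
  0 0 5 4 0
  0 0 0 0 0
  0 0 0 0 0
Max pheromone 5 at (1,2)

Answer: (1,2)=5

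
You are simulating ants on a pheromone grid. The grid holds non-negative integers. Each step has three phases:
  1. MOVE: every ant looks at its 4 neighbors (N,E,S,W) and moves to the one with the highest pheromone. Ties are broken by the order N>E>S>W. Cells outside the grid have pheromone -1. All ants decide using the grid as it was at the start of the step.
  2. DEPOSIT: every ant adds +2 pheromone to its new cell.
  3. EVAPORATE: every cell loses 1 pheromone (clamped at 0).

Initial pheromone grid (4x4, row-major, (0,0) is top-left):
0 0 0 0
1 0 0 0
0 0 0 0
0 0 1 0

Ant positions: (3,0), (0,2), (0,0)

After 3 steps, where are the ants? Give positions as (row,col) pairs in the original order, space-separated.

Step 1: ant0:(3,0)->N->(2,0) | ant1:(0,2)->E->(0,3) | ant2:(0,0)->S->(1,0)
  grid max=2 at (1,0)
Step 2: ant0:(2,0)->N->(1,0) | ant1:(0,3)->S->(1,3) | ant2:(1,0)->S->(2,0)
  grid max=3 at (1,0)
Step 3: ant0:(1,0)->S->(2,0) | ant1:(1,3)->N->(0,3) | ant2:(2,0)->N->(1,0)
  grid max=4 at (1,0)

(2,0) (0,3) (1,0)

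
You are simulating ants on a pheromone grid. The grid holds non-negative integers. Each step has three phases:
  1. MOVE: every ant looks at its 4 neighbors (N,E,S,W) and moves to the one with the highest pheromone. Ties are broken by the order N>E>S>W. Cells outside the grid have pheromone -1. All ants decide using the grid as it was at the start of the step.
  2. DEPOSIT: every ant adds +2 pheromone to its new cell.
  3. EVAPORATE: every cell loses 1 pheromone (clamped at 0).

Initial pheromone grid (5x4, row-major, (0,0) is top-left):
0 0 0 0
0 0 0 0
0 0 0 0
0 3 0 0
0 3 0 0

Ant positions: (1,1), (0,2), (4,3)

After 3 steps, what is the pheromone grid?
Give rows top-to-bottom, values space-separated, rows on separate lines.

After step 1: ants at (0,1),(0,3),(3,3)
  0 1 0 1
  0 0 0 0
  0 0 0 0
  0 2 0 1
  0 2 0 0
After step 2: ants at (0,2),(1,3),(2,3)
  0 0 1 0
  0 0 0 1
  0 0 0 1
  0 1 0 0
  0 1 0 0
After step 3: ants at (0,3),(2,3),(1,3)
  0 0 0 1
  0 0 0 2
  0 0 0 2
  0 0 0 0
  0 0 0 0

0 0 0 1
0 0 0 2
0 0 0 2
0 0 0 0
0 0 0 0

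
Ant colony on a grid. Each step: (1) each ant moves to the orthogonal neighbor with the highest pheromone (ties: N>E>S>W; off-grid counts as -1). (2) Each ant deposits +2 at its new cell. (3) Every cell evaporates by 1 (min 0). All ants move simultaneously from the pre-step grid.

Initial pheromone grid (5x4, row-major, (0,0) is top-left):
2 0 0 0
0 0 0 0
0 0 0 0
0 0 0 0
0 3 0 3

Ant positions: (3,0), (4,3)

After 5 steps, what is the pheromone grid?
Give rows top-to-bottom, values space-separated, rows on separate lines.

After step 1: ants at (2,0),(3,3)
  1 0 0 0
  0 0 0 0
  1 0 0 0
  0 0 0 1
  0 2 0 2
After step 2: ants at (1,0),(4,3)
  0 0 0 0
  1 0 0 0
  0 0 0 0
  0 0 0 0
  0 1 0 3
After step 3: ants at (0,0),(3,3)
  1 0 0 0
  0 0 0 0
  0 0 0 0
  0 0 0 1
  0 0 0 2
After step 4: ants at (0,1),(4,3)
  0 1 0 0
  0 0 0 0
  0 0 0 0
  0 0 0 0
  0 0 0 3
After step 5: ants at (0,2),(3,3)
  0 0 1 0
  0 0 0 0
  0 0 0 0
  0 0 0 1
  0 0 0 2

0 0 1 0
0 0 0 0
0 0 0 0
0 0 0 1
0 0 0 2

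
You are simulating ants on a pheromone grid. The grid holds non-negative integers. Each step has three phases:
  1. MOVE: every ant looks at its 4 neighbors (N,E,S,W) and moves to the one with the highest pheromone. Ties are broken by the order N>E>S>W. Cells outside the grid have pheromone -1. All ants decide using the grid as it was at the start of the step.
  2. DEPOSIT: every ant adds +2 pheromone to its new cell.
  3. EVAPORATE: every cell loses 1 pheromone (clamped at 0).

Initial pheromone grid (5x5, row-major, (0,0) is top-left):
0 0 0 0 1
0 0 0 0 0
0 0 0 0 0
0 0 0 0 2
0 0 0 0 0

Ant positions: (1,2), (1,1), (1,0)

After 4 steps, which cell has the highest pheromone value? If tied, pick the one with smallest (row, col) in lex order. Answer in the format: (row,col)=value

Step 1: ant0:(1,2)->N->(0,2) | ant1:(1,1)->N->(0,1) | ant2:(1,0)->N->(0,0)
  grid max=1 at (0,0)
Step 2: ant0:(0,2)->W->(0,1) | ant1:(0,1)->E->(0,2) | ant2:(0,0)->E->(0,1)
  grid max=4 at (0,1)
Step 3: ant0:(0,1)->E->(0,2) | ant1:(0,2)->W->(0,1) | ant2:(0,1)->E->(0,2)
  grid max=5 at (0,1)
Step 4: ant0:(0,2)->W->(0,1) | ant1:(0,1)->E->(0,2) | ant2:(0,2)->W->(0,1)
  grid max=8 at (0,1)
Final grid:
  0 8 6 0 0
  0 0 0 0 0
  0 0 0 0 0
  0 0 0 0 0
  0 0 0 0 0
Max pheromone 8 at (0,1)

Answer: (0,1)=8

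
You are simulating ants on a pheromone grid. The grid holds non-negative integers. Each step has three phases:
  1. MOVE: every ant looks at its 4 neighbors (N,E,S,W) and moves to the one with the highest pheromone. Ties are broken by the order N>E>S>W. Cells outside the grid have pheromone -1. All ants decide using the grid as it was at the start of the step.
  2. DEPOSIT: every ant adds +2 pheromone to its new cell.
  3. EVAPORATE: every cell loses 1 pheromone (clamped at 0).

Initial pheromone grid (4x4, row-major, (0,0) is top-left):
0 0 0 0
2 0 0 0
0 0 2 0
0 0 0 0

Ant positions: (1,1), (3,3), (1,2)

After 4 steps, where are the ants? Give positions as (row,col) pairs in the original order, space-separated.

Step 1: ant0:(1,1)->W->(1,0) | ant1:(3,3)->N->(2,3) | ant2:(1,2)->S->(2,2)
  grid max=3 at (1,0)
Step 2: ant0:(1,0)->N->(0,0) | ant1:(2,3)->W->(2,2) | ant2:(2,2)->E->(2,3)
  grid max=4 at (2,2)
Step 3: ant0:(0,0)->S->(1,0) | ant1:(2,2)->E->(2,3) | ant2:(2,3)->W->(2,2)
  grid max=5 at (2,2)
Step 4: ant0:(1,0)->N->(0,0) | ant1:(2,3)->W->(2,2) | ant2:(2,2)->E->(2,3)
  grid max=6 at (2,2)

(0,0) (2,2) (2,3)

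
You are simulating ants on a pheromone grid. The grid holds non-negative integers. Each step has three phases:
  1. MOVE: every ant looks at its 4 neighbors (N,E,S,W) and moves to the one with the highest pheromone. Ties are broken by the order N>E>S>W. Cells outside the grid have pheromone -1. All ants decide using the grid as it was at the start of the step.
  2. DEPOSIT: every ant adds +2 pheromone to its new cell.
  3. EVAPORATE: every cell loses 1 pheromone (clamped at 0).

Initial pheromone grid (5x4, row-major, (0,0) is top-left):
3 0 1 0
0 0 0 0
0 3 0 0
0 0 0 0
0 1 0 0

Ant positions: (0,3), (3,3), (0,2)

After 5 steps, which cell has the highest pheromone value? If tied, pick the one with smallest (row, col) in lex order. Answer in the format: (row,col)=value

Step 1: ant0:(0,3)->W->(0,2) | ant1:(3,3)->N->(2,3) | ant2:(0,2)->E->(0,3)
  grid max=2 at (0,0)
Step 2: ant0:(0,2)->E->(0,3) | ant1:(2,3)->N->(1,3) | ant2:(0,3)->W->(0,2)
  grid max=3 at (0,2)
Step 3: ant0:(0,3)->W->(0,2) | ant1:(1,3)->N->(0,3) | ant2:(0,2)->E->(0,3)
  grid max=5 at (0,3)
Step 4: ant0:(0,2)->E->(0,3) | ant1:(0,3)->W->(0,2) | ant2:(0,3)->W->(0,2)
  grid max=7 at (0,2)
Step 5: ant0:(0,3)->W->(0,2) | ant1:(0,2)->E->(0,3) | ant2:(0,2)->E->(0,3)
  grid max=9 at (0,3)
Final grid:
  0 0 8 9
  0 0 0 0
  0 0 0 0
  0 0 0 0
  0 0 0 0
Max pheromone 9 at (0,3)

Answer: (0,3)=9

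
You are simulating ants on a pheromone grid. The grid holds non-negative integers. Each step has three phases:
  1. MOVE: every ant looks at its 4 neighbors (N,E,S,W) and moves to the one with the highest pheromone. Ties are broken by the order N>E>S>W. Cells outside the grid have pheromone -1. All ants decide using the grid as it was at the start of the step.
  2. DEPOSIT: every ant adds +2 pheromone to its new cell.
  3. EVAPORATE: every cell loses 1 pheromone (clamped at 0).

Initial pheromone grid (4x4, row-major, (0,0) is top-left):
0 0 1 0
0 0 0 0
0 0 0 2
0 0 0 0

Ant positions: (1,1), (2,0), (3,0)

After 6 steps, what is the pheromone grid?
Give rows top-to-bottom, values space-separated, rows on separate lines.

After step 1: ants at (0,1),(1,0),(2,0)
  0 1 0 0
  1 0 0 0
  1 0 0 1
  0 0 0 0
After step 2: ants at (0,2),(2,0),(1,0)
  0 0 1 0
  2 0 0 0
  2 0 0 0
  0 0 0 0
After step 3: ants at (0,3),(1,0),(2,0)
  0 0 0 1
  3 0 0 0
  3 0 0 0
  0 0 0 0
After step 4: ants at (1,3),(2,0),(1,0)
  0 0 0 0
  4 0 0 1
  4 0 0 0
  0 0 0 0
After step 5: ants at (0,3),(1,0),(2,0)
  0 0 0 1
  5 0 0 0
  5 0 0 0
  0 0 0 0
After step 6: ants at (1,3),(2,0),(1,0)
  0 0 0 0
  6 0 0 1
  6 0 0 0
  0 0 0 0

0 0 0 0
6 0 0 1
6 0 0 0
0 0 0 0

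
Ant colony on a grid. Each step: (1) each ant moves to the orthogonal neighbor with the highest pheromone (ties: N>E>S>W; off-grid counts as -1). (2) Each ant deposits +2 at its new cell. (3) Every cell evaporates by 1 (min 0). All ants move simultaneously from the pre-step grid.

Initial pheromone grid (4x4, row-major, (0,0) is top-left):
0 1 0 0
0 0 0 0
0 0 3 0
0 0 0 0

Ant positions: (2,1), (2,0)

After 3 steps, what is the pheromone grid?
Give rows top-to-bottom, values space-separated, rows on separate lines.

After step 1: ants at (2,2),(1,0)
  0 0 0 0
  1 0 0 0
  0 0 4 0
  0 0 0 0
After step 2: ants at (1,2),(0,0)
  1 0 0 0
  0 0 1 0
  0 0 3 0
  0 0 0 0
After step 3: ants at (2,2),(0,1)
  0 1 0 0
  0 0 0 0
  0 0 4 0
  0 0 0 0

0 1 0 0
0 0 0 0
0 0 4 0
0 0 0 0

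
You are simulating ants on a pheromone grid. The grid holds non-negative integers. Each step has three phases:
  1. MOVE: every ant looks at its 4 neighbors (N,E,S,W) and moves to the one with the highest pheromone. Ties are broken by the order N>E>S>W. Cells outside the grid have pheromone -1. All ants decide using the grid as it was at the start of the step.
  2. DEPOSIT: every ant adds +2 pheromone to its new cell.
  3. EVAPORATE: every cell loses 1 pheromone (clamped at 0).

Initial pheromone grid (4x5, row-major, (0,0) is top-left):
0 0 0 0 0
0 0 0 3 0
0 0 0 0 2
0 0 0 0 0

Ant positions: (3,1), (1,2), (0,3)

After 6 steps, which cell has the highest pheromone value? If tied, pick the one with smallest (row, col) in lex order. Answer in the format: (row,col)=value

Step 1: ant0:(3,1)->N->(2,1) | ant1:(1,2)->E->(1,3) | ant2:(0,3)->S->(1,3)
  grid max=6 at (1,3)
Step 2: ant0:(2,1)->N->(1,1) | ant1:(1,3)->N->(0,3) | ant2:(1,3)->N->(0,3)
  grid max=5 at (1,3)
Step 3: ant0:(1,1)->N->(0,1) | ant1:(0,3)->S->(1,3) | ant2:(0,3)->S->(1,3)
  grid max=8 at (1,3)
Step 4: ant0:(0,1)->E->(0,2) | ant1:(1,3)->N->(0,3) | ant2:(1,3)->N->(0,3)
  grid max=7 at (1,3)
Step 5: ant0:(0,2)->E->(0,3) | ant1:(0,3)->S->(1,3) | ant2:(0,3)->S->(1,3)
  grid max=10 at (1,3)
Step 6: ant0:(0,3)->S->(1,3) | ant1:(1,3)->N->(0,3) | ant2:(1,3)->N->(0,3)
  grid max=11 at (1,3)
Final grid:
  0 0 0 9 0
  0 0 0 11 0
  0 0 0 0 0
  0 0 0 0 0
Max pheromone 11 at (1,3)

Answer: (1,3)=11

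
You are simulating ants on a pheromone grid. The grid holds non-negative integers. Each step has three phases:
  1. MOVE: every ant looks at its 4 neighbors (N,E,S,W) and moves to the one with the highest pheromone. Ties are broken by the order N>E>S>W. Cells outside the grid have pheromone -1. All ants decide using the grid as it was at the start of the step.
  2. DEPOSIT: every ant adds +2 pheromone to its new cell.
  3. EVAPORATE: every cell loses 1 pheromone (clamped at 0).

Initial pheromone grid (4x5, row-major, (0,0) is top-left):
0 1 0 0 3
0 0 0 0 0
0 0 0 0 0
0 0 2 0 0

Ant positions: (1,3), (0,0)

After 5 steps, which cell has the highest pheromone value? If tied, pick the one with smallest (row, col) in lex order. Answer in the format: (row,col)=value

Answer: (0,1)=2

Derivation:
Step 1: ant0:(1,3)->N->(0,3) | ant1:(0,0)->E->(0,1)
  grid max=2 at (0,1)
Step 2: ant0:(0,3)->E->(0,4) | ant1:(0,1)->E->(0,2)
  grid max=3 at (0,4)
Step 3: ant0:(0,4)->S->(1,4) | ant1:(0,2)->W->(0,1)
  grid max=2 at (0,1)
Step 4: ant0:(1,4)->N->(0,4) | ant1:(0,1)->E->(0,2)
  grid max=3 at (0,4)
Step 5: ant0:(0,4)->S->(1,4) | ant1:(0,2)->W->(0,1)
  grid max=2 at (0,1)
Final grid:
  0 2 0 0 2
  0 0 0 0 1
  0 0 0 0 0
  0 0 0 0 0
Max pheromone 2 at (0,1)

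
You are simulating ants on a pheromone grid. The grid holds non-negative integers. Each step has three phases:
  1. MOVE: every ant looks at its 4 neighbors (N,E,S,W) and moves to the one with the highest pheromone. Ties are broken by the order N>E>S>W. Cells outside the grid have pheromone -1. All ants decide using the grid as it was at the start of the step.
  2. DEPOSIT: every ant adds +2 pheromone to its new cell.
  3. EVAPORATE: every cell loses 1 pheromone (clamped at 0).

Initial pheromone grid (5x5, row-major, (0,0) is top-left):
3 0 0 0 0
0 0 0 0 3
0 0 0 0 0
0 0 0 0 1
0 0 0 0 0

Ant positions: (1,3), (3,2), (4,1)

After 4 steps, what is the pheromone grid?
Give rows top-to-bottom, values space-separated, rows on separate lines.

After step 1: ants at (1,4),(2,2),(3,1)
  2 0 0 0 0
  0 0 0 0 4
  0 0 1 0 0
  0 1 0 0 0
  0 0 0 0 0
After step 2: ants at (0,4),(1,2),(2,1)
  1 0 0 0 1
  0 0 1 0 3
  0 1 0 0 0
  0 0 0 0 0
  0 0 0 0 0
After step 3: ants at (1,4),(0,2),(1,1)
  0 0 1 0 0
  0 1 0 0 4
  0 0 0 0 0
  0 0 0 0 0
  0 0 0 0 0
After step 4: ants at (0,4),(0,3),(0,1)
  0 1 0 1 1
  0 0 0 0 3
  0 0 0 0 0
  0 0 0 0 0
  0 0 0 0 0

0 1 0 1 1
0 0 0 0 3
0 0 0 0 0
0 0 0 0 0
0 0 0 0 0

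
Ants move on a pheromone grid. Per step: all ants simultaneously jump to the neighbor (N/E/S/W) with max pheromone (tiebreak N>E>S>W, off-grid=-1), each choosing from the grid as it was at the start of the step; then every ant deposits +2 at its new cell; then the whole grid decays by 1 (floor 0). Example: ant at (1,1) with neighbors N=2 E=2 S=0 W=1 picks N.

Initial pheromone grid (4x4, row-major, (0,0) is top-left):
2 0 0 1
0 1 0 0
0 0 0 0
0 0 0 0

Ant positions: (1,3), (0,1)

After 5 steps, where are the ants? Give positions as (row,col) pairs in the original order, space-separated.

Step 1: ant0:(1,3)->N->(0,3) | ant1:(0,1)->W->(0,0)
  grid max=3 at (0,0)
Step 2: ant0:(0,3)->S->(1,3) | ant1:(0,0)->E->(0,1)
  grid max=2 at (0,0)
Step 3: ant0:(1,3)->N->(0,3) | ant1:(0,1)->W->(0,0)
  grid max=3 at (0,0)
Step 4: ant0:(0,3)->S->(1,3) | ant1:(0,0)->E->(0,1)
  grid max=2 at (0,0)
Step 5: ant0:(1,3)->N->(0,3) | ant1:(0,1)->W->(0,0)
  grid max=3 at (0,0)

(0,3) (0,0)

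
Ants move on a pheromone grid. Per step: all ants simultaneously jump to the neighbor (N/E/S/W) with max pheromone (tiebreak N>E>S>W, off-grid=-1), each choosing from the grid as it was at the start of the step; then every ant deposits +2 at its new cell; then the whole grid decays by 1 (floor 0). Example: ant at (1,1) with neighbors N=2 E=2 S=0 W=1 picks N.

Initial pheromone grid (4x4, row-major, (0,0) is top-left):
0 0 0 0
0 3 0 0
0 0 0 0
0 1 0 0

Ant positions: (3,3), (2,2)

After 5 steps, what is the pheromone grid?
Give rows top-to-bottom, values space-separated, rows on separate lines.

After step 1: ants at (2,3),(1,2)
  0 0 0 0
  0 2 1 0
  0 0 0 1
  0 0 0 0
After step 2: ants at (1,3),(1,1)
  0 0 0 0
  0 3 0 1
  0 0 0 0
  0 0 0 0
After step 3: ants at (0,3),(0,1)
  0 1 0 1
  0 2 0 0
  0 0 0 0
  0 0 0 0
After step 4: ants at (1,3),(1,1)
  0 0 0 0
  0 3 0 1
  0 0 0 0
  0 0 0 0
After step 5: ants at (0,3),(0,1)
  0 1 0 1
  0 2 0 0
  0 0 0 0
  0 0 0 0

0 1 0 1
0 2 0 0
0 0 0 0
0 0 0 0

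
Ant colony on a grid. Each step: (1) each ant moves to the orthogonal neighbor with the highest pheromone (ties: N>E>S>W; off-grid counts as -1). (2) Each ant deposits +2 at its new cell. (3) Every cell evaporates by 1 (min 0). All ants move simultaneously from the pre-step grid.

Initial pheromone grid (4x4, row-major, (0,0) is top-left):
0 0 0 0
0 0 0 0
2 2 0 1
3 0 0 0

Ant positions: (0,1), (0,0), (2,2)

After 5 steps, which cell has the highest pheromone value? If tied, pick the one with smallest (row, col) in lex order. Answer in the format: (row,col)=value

Step 1: ant0:(0,1)->E->(0,2) | ant1:(0,0)->E->(0,1) | ant2:(2,2)->W->(2,1)
  grid max=3 at (2,1)
Step 2: ant0:(0,2)->W->(0,1) | ant1:(0,1)->E->(0,2) | ant2:(2,1)->W->(2,0)
  grid max=2 at (0,1)
Step 3: ant0:(0,1)->E->(0,2) | ant1:(0,2)->W->(0,1) | ant2:(2,0)->E->(2,1)
  grid max=3 at (0,1)
Step 4: ant0:(0,2)->W->(0,1) | ant1:(0,1)->E->(0,2) | ant2:(2,1)->W->(2,0)
  grid max=4 at (0,1)
Step 5: ant0:(0,1)->E->(0,2) | ant1:(0,2)->W->(0,1) | ant2:(2,0)->E->(2,1)
  grid max=5 at (0,1)
Final grid:
  0 5 5 0
  0 0 0 0
  1 3 0 0
  0 0 0 0
Max pheromone 5 at (0,1)

Answer: (0,1)=5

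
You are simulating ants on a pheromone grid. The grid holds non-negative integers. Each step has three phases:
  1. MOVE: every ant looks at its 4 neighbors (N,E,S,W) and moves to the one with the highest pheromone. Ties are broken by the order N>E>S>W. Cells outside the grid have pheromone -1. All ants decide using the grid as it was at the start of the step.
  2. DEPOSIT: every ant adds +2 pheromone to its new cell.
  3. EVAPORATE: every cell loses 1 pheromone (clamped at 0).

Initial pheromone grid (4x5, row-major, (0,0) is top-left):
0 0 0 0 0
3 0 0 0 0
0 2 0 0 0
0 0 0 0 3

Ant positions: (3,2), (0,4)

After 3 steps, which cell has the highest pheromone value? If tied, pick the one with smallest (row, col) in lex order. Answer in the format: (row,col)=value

Answer: (1,1)=1

Derivation:
Step 1: ant0:(3,2)->N->(2,2) | ant1:(0,4)->S->(1,4)
  grid max=2 at (1,0)
Step 2: ant0:(2,2)->W->(2,1) | ant1:(1,4)->N->(0,4)
  grid max=2 at (2,1)
Step 3: ant0:(2,1)->N->(1,1) | ant1:(0,4)->S->(1,4)
  grid max=1 at (1,1)
Final grid:
  0 0 0 0 0
  0 1 0 0 1
  0 1 0 0 0
  0 0 0 0 0
Max pheromone 1 at (1,1)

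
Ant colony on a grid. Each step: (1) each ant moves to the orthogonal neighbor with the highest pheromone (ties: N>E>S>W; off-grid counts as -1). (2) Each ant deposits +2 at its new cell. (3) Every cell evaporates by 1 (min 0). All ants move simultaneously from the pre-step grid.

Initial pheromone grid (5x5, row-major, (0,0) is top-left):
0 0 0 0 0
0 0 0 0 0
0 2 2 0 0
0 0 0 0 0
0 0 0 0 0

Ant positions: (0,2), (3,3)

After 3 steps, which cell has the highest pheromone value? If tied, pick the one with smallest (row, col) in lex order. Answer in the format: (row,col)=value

Answer: (1,2)=1

Derivation:
Step 1: ant0:(0,2)->E->(0,3) | ant1:(3,3)->N->(2,3)
  grid max=1 at (0,3)
Step 2: ant0:(0,3)->E->(0,4) | ant1:(2,3)->W->(2,2)
  grid max=2 at (2,2)
Step 3: ant0:(0,4)->S->(1,4) | ant1:(2,2)->N->(1,2)
  grid max=1 at (1,2)
Final grid:
  0 0 0 0 0
  0 0 1 0 1
  0 0 1 0 0
  0 0 0 0 0
  0 0 0 0 0
Max pheromone 1 at (1,2)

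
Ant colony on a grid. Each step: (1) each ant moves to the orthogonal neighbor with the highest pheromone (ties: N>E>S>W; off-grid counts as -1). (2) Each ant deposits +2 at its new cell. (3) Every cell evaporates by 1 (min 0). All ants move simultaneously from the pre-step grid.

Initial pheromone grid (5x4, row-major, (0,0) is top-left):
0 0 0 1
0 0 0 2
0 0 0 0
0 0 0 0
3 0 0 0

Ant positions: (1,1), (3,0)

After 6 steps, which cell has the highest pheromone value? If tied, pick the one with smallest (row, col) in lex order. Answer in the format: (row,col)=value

Answer: (4,0)=3

Derivation:
Step 1: ant0:(1,1)->N->(0,1) | ant1:(3,0)->S->(4,0)
  grid max=4 at (4,0)
Step 2: ant0:(0,1)->E->(0,2) | ant1:(4,0)->N->(3,0)
  grid max=3 at (4,0)
Step 3: ant0:(0,2)->E->(0,3) | ant1:(3,0)->S->(4,0)
  grid max=4 at (4,0)
Step 4: ant0:(0,3)->S->(1,3) | ant1:(4,0)->N->(3,0)
  grid max=3 at (4,0)
Step 5: ant0:(1,3)->N->(0,3) | ant1:(3,0)->S->(4,0)
  grid max=4 at (4,0)
Step 6: ant0:(0,3)->S->(1,3) | ant1:(4,0)->N->(3,0)
  grid max=3 at (4,0)
Final grid:
  0 0 0 0
  0 0 0 1
  0 0 0 0
  1 0 0 0
  3 0 0 0
Max pheromone 3 at (4,0)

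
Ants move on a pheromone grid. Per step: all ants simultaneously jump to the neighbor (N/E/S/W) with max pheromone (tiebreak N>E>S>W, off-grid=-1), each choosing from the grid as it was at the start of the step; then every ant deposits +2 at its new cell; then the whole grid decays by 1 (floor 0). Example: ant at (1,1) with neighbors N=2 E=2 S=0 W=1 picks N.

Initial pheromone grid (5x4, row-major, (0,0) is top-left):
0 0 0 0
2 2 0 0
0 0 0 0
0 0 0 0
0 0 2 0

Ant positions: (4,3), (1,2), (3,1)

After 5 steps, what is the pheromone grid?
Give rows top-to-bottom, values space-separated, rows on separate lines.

After step 1: ants at (4,2),(1,1),(2,1)
  0 0 0 0
  1 3 0 0
  0 1 0 0
  0 0 0 0
  0 0 3 0
After step 2: ants at (3,2),(2,1),(1,1)
  0 0 0 0
  0 4 0 0
  0 2 0 0
  0 0 1 0
  0 0 2 0
After step 3: ants at (4,2),(1,1),(2,1)
  0 0 0 0
  0 5 0 0
  0 3 0 0
  0 0 0 0
  0 0 3 0
After step 4: ants at (3,2),(2,1),(1,1)
  0 0 0 0
  0 6 0 0
  0 4 0 0
  0 0 1 0
  0 0 2 0
After step 5: ants at (4,2),(1,1),(2,1)
  0 0 0 0
  0 7 0 0
  0 5 0 0
  0 0 0 0
  0 0 3 0

0 0 0 0
0 7 0 0
0 5 0 0
0 0 0 0
0 0 3 0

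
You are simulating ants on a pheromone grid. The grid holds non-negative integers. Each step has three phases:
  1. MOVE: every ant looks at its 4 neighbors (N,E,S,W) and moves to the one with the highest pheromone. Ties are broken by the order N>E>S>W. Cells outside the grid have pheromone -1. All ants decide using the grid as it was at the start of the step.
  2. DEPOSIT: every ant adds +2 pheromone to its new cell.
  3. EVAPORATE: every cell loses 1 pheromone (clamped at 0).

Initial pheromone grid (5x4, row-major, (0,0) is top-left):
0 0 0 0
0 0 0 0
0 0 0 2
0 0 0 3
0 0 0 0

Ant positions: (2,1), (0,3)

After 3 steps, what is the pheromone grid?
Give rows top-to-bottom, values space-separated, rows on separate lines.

After step 1: ants at (1,1),(1,3)
  0 0 0 0
  0 1 0 1
  0 0 0 1
  0 0 0 2
  0 0 0 0
After step 2: ants at (0,1),(2,3)
  0 1 0 0
  0 0 0 0
  0 0 0 2
  0 0 0 1
  0 0 0 0
After step 3: ants at (0,2),(3,3)
  0 0 1 0
  0 0 0 0
  0 0 0 1
  0 0 0 2
  0 0 0 0

0 0 1 0
0 0 0 0
0 0 0 1
0 0 0 2
0 0 0 0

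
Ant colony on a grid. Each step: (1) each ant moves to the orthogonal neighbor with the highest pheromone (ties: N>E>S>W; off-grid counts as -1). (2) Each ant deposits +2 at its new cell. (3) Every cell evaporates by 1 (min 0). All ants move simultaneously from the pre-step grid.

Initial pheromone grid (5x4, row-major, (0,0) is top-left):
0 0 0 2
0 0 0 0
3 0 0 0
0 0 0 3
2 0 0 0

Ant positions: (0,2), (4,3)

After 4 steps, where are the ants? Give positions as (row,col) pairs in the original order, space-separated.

Step 1: ant0:(0,2)->E->(0,3) | ant1:(4,3)->N->(3,3)
  grid max=4 at (3,3)
Step 2: ant0:(0,3)->S->(1,3) | ant1:(3,3)->N->(2,3)
  grid max=3 at (3,3)
Step 3: ant0:(1,3)->N->(0,3) | ant1:(2,3)->S->(3,3)
  grid max=4 at (3,3)
Step 4: ant0:(0,3)->S->(1,3) | ant1:(3,3)->N->(2,3)
  grid max=3 at (3,3)

(1,3) (2,3)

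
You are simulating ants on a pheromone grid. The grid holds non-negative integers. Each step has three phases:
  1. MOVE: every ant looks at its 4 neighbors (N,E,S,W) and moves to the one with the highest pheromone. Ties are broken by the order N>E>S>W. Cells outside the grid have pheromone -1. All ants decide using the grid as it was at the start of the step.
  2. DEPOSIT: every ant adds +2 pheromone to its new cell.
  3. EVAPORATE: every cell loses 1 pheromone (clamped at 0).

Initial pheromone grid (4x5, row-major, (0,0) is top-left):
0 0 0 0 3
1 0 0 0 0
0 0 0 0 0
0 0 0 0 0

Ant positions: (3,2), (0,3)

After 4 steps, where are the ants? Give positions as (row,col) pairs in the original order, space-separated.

Step 1: ant0:(3,2)->N->(2,2) | ant1:(0,3)->E->(0,4)
  grid max=4 at (0,4)
Step 2: ant0:(2,2)->N->(1,2) | ant1:(0,4)->S->(1,4)
  grid max=3 at (0,4)
Step 3: ant0:(1,2)->N->(0,2) | ant1:(1,4)->N->(0,4)
  grid max=4 at (0,4)
Step 4: ant0:(0,2)->E->(0,3) | ant1:(0,4)->S->(1,4)
  grid max=3 at (0,4)

(0,3) (1,4)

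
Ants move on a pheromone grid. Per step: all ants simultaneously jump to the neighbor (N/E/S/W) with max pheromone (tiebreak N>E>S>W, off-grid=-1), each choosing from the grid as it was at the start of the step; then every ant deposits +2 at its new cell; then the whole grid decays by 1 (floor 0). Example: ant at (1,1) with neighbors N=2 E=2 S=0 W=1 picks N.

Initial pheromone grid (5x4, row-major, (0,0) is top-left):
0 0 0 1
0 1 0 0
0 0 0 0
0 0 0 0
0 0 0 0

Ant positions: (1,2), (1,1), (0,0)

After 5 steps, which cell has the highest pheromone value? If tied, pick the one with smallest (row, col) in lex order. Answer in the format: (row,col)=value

Step 1: ant0:(1,2)->W->(1,1) | ant1:(1,1)->N->(0,1) | ant2:(0,0)->E->(0,1)
  grid max=3 at (0,1)
Step 2: ant0:(1,1)->N->(0,1) | ant1:(0,1)->S->(1,1) | ant2:(0,1)->S->(1,1)
  grid max=5 at (1,1)
Step 3: ant0:(0,1)->S->(1,1) | ant1:(1,1)->N->(0,1) | ant2:(1,1)->N->(0,1)
  grid max=7 at (0,1)
Step 4: ant0:(1,1)->N->(0,1) | ant1:(0,1)->S->(1,1) | ant2:(0,1)->S->(1,1)
  grid max=9 at (1,1)
Step 5: ant0:(0,1)->S->(1,1) | ant1:(1,1)->N->(0,1) | ant2:(1,1)->N->(0,1)
  grid max=11 at (0,1)
Final grid:
  0 11 0 0
  0 10 0 0
  0 0 0 0
  0 0 0 0
  0 0 0 0
Max pheromone 11 at (0,1)

Answer: (0,1)=11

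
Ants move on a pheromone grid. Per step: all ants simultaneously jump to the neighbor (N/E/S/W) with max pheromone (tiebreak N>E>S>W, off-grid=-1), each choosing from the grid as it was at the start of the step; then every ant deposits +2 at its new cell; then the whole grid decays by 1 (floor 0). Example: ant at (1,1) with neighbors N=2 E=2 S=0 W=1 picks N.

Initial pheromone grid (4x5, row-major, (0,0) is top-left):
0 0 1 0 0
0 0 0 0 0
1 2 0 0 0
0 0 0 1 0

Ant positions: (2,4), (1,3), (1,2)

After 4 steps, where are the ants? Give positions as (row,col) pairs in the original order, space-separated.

Step 1: ant0:(2,4)->N->(1,4) | ant1:(1,3)->N->(0,3) | ant2:(1,2)->N->(0,2)
  grid max=2 at (0,2)
Step 2: ant0:(1,4)->N->(0,4) | ant1:(0,3)->W->(0,2) | ant2:(0,2)->E->(0,3)
  grid max=3 at (0,2)
Step 3: ant0:(0,4)->W->(0,3) | ant1:(0,2)->E->(0,3) | ant2:(0,3)->W->(0,2)
  grid max=5 at (0,3)
Step 4: ant0:(0,3)->W->(0,2) | ant1:(0,3)->W->(0,2) | ant2:(0,2)->E->(0,3)
  grid max=7 at (0,2)

(0,2) (0,2) (0,3)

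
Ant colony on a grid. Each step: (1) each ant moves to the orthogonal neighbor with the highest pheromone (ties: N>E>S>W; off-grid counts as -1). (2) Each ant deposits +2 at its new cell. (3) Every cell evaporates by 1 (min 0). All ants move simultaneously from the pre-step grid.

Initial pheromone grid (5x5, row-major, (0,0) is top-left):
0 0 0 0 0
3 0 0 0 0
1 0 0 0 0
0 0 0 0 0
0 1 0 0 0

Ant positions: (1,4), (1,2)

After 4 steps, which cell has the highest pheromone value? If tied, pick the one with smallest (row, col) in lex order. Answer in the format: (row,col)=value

Step 1: ant0:(1,4)->N->(0,4) | ant1:(1,2)->N->(0,2)
  grid max=2 at (1,0)
Step 2: ant0:(0,4)->S->(1,4) | ant1:(0,2)->E->(0,3)
  grid max=1 at (0,3)
Step 3: ant0:(1,4)->N->(0,4) | ant1:(0,3)->E->(0,4)
  grid max=3 at (0,4)
Step 4: ant0:(0,4)->S->(1,4) | ant1:(0,4)->S->(1,4)
  grid max=3 at (1,4)
Final grid:
  0 0 0 0 2
  0 0 0 0 3
  0 0 0 0 0
  0 0 0 0 0
  0 0 0 0 0
Max pheromone 3 at (1,4)

Answer: (1,4)=3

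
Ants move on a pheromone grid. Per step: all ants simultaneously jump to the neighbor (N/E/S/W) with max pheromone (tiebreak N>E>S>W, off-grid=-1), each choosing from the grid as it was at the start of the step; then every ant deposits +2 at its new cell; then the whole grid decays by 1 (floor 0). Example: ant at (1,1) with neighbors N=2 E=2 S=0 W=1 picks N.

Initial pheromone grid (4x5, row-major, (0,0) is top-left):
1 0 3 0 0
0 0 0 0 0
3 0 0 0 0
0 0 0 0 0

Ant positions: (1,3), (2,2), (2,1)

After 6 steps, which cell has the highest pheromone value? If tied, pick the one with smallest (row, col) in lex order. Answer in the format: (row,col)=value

Step 1: ant0:(1,3)->N->(0,3) | ant1:(2,2)->N->(1,2) | ant2:(2,1)->W->(2,0)
  grid max=4 at (2,0)
Step 2: ant0:(0,3)->W->(0,2) | ant1:(1,2)->N->(0,2) | ant2:(2,0)->N->(1,0)
  grid max=5 at (0,2)
Step 3: ant0:(0,2)->E->(0,3) | ant1:(0,2)->E->(0,3) | ant2:(1,0)->S->(2,0)
  grid max=4 at (0,2)
Step 4: ant0:(0,3)->W->(0,2) | ant1:(0,3)->W->(0,2) | ant2:(2,0)->N->(1,0)
  grid max=7 at (0,2)
Step 5: ant0:(0,2)->E->(0,3) | ant1:(0,2)->E->(0,3) | ant2:(1,0)->S->(2,0)
  grid max=6 at (0,2)
Step 6: ant0:(0,3)->W->(0,2) | ant1:(0,3)->W->(0,2) | ant2:(2,0)->N->(1,0)
  grid max=9 at (0,2)
Final grid:
  0 0 9 4 0
  1 0 0 0 0
  3 0 0 0 0
  0 0 0 0 0
Max pheromone 9 at (0,2)

Answer: (0,2)=9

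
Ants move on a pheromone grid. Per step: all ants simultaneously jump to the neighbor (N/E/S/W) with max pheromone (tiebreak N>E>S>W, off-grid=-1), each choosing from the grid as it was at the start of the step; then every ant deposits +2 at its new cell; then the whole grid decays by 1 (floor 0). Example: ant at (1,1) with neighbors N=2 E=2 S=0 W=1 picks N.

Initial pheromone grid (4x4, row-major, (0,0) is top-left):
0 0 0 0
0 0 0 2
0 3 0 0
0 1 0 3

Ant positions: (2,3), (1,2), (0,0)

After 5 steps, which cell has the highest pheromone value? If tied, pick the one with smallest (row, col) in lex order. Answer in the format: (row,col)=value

Step 1: ant0:(2,3)->S->(3,3) | ant1:(1,2)->E->(1,3) | ant2:(0,0)->E->(0,1)
  grid max=4 at (3,3)
Step 2: ant0:(3,3)->N->(2,3) | ant1:(1,3)->N->(0,3) | ant2:(0,1)->E->(0,2)
  grid max=3 at (3,3)
Step 3: ant0:(2,3)->S->(3,3) | ant1:(0,3)->S->(1,3) | ant2:(0,2)->E->(0,3)
  grid max=4 at (3,3)
Step 4: ant0:(3,3)->N->(2,3) | ant1:(1,3)->N->(0,3) | ant2:(0,3)->S->(1,3)
  grid max=4 at (1,3)
Step 5: ant0:(2,3)->N->(1,3) | ant1:(0,3)->S->(1,3) | ant2:(1,3)->N->(0,3)
  grid max=7 at (1,3)
Final grid:
  0 0 0 4
  0 0 0 7
  0 0 0 0
  0 0 0 2
Max pheromone 7 at (1,3)

Answer: (1,3)=7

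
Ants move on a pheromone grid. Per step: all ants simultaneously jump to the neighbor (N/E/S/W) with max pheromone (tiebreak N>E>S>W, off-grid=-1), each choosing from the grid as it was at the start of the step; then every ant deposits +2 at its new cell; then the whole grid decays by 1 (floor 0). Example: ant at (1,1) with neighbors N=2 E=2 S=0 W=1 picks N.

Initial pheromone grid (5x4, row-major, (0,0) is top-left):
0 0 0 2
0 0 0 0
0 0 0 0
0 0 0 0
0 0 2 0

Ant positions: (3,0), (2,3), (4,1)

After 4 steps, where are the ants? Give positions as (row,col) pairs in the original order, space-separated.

Step 1: ant0:(3,0)->N->(2,0) | ant1:(2,3)->N->(1,3) | ant2:(4,1)->E->(4,2)
  grid max=3 at (4,2)
Step 2: ant0:(2,0)->N->(1,0) | ant1:(1,3)->N->(0,3) | ant2:(4,2)->N->(3,2)
  grid max=2 at (0,3)
Step 3: ant0:(1,0)->N->(0,0) | ant1:(0,3)->S->(1,3) | ant2:(3,2)->S->(4,2)
  grid max=3 at (4,2)
Step 4: ant0:(0,0)->E->(0,1) | ant1:(1,3)->N->(0,3) | ant2:(4,2)->N->(3,2)
  grid max=2 at (0,3)

(0,1) (0,3) (3,2)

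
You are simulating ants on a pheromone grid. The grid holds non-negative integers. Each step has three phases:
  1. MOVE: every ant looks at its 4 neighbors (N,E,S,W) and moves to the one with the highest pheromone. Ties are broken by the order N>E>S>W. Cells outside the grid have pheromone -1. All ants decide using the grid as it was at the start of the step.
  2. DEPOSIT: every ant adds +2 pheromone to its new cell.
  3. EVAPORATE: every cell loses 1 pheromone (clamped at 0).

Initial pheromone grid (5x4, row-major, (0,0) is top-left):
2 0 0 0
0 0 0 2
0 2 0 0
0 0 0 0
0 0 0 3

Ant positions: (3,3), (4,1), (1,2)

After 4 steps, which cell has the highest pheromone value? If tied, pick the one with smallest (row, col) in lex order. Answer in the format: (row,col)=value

Answer: (4,3)=3

Derivation:
Step 1: ant0:(3,3)->S->(4,3) | ant1:(4,1)->N->(3,1) | ant2:(1,2)->E->(1,3)
  grid max=4 at (4,3)
Step 2: ant0:(4,3)->N->(3,3) | ant1:(3,1)->N->(2,1) | ant2:(1,3)->N->(0,3)
  grid max=3 at (4,3)
Step 3: ant0:(3,3)->S->(4,3) | ant1:(2,1)->N->(1,1) | ant2:(0,3)->S->(1,3)
  grid max=4 at (4,3)
Step 4: ant0:(4,3)->N->(3,3) | ant1:(1,1)->S->(2,1) | ant2:(1,3)->N->(0,3)
  grid max=3 at (4,3)
Final grid:
  0 0 0 1
  0 0 0 2
  0 2 0 0
  0 0 0 1
  0 0 0 3
Max pheromone 3 at (4,3)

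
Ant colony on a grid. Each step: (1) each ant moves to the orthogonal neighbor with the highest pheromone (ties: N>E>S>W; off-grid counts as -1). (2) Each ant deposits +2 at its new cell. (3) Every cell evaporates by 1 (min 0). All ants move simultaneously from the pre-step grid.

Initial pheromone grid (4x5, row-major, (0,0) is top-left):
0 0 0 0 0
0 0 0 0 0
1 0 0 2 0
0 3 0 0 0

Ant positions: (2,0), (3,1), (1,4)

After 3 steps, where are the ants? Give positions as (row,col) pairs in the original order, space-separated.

Step 1: ant0:(2,0)->N->(1,0) | ant1:(3,1)->N->(2,1) | ant2:(1,4)->N->(0,4)
  grid max=2 at (3,1)
Step 2: ant0:(1,0)->N->(0,0) | ant1:(2,1)->S->(3,1) | ant2:(0,4)->S->(1,4)
  grid max=3 at (3,1)
Step 3: ant0:(0,0)->E->(0,1) | ant1:(3,1)->N->(2,1) | ant2:(1,4)->N->(0,4)
  grid max=2 at (3,1)

(0,1) (2,1) (0,4)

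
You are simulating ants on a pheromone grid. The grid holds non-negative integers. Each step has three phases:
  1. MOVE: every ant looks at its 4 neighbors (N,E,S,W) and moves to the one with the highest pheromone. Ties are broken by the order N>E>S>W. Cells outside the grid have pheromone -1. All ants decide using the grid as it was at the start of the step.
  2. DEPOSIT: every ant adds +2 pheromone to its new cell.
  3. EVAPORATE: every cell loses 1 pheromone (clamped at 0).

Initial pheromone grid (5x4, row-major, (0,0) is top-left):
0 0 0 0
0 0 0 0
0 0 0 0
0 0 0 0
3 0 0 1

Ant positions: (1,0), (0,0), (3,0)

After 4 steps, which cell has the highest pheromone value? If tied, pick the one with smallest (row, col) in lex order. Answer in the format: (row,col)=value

Step 1: ant0:(1,0)->N->(0,0) | ant1:(0,0)->E->(0,1) | ant2:(3,0)->S->(4,0)
  grid max=4 at (4,0)
Step 2: ant0:(0,0)->E->(0,1) | ant1:(0,1)->W->(0,0) | ant2:(4,0)->N->(3,0)
  grid max=3 at (4,0)
Step 3: ant0:(0,1)->W->(0,0) | ant1:(0,0)->E->(0,1) | ant2:(3,0)->S->(4,0)
  grid max=4 at (4,0)
Step 4: ant0:(0,0)->E->(0,1) | ant1:(0,1)->W->(0,0) | ant2:(4,0)->N->(3,0)
  grid max=4 at (0,0)
Final grid:
  4 4 0 0
  0 0 0 0
  0 0 0 0
  1 0 0 0
  3 0 0 0
Max pheromone 4 at (0,0)

Answer: (0,0)=4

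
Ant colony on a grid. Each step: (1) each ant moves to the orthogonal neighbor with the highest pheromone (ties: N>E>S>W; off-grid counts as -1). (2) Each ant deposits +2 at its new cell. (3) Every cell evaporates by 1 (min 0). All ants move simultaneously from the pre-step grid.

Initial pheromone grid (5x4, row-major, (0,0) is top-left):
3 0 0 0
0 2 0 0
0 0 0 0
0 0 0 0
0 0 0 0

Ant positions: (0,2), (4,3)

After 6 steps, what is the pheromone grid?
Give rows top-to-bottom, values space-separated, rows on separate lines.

After step 1: ants at (0,3),(3,3)
  2 0 0 1
  0 1 0 0
  0 0 0 0
  0 0 0 1
  0 0 0 0
After step 2: ants at (1,3),(2,3)
  1 0 0 0
  0 0 0 1
  0 0 0 1
  0 0 0 0
  0 0 0 0
After step 3: ants at (2,3),(1,3)
  0 0 0 0
  0 0 0 2
  0 0 0 2
  0 0 0 0
  0 0 0 0
After step 4: ants at (1,3),(2,3)
  0 0 0 0
  0 0 0 3
  0 0 0 3
  0 0 0 0
  0 0 0 0
After step 5: ants at (2,3),(1,3)
  0 0 0 0
  0 0 0 4
  0 0 0 4
  0 0 0 0
  0 0 0 0
After step 6: ants at (1,3),(2,3)
  0 0 0 0
  0 0 0 5
  0 0 0 5
  0 0 0 0
  0 0 0 0

0 0 0 0
0 0 0 5
0 0 0 5
0 0 0 0
0 0 0 0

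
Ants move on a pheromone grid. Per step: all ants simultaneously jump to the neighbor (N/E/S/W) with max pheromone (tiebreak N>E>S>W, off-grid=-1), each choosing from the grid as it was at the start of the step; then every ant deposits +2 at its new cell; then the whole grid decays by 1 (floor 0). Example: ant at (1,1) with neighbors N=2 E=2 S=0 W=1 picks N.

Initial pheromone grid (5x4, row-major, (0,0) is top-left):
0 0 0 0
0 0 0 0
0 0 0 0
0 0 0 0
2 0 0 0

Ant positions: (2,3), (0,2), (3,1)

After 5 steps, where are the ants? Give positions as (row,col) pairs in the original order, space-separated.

Step 1: ant0:(2,3)->N->(1,3) | ant1:(0,2)->E->(0,3) | ant2:(3,1)->N->(2,1)
  grid max=1 at (0,3)
Step 2: ant0:(1,3)->N->(0,3) | ant1:(0,3)->S->(1,3) | ant2:(2,1)->N->(1,1)
  grid max=2 at (0,3)
Step 3: ant0:(0,3)->S->(1,3) | ant1:(1,3)->N->(0,3) | ant2:(1,1)->N->(0,1)
  grid max=3 at (0,3)
Step 4: ant0:(1,3)->N->(0,3) | ant1:(0,3)->S->(1,3) | ant2:(0,1)->E->(0,2)
  grid max=4 at (0,3)
Step 5: ant0:(0,3)->S->(1,3) | ant1:(1,3)->N->(0,3) | ant2:(0,2)->E->(0,3)
  grid max=7 at (0,3)

(1,3) (0,3) (0,3)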